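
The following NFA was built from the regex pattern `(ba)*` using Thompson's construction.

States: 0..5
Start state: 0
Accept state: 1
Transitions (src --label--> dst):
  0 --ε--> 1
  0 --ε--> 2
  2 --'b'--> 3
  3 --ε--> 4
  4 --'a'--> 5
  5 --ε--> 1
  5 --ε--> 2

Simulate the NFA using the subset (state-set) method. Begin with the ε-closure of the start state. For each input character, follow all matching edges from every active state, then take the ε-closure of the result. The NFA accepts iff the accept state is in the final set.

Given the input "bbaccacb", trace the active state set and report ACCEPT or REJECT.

Answer: REJECT

Trace:
start: ε-closure({0}) = {0,1,2}
'b' @ 1: {3,4}
'b' @ 2: {}  — state set empty
rest 'accacb' ignored (set empty)
end set {} — state 1 not in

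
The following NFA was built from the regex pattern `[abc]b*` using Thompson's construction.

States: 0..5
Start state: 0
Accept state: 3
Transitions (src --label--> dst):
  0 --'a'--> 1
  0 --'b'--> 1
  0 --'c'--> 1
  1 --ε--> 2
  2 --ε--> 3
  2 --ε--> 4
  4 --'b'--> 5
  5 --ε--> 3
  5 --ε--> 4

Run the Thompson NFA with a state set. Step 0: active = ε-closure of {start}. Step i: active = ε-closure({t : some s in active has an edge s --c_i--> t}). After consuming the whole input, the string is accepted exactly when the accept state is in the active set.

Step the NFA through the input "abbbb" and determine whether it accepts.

S₀ = ε-closure({0}) = {0}
'a' @ 1: {1,2,3,4}  (accept∈set)
'b' @ 2: {3,4,5}  (accept∈set)
'b' @ 3: {3,4,5}  (accept∈set)
'b' @ 4: {3,4,5}  (accept∈set)
'b' @ 5: {3,4,5}  (accept∈set)
end set {3,4,5} — state 3 in

Answer: ACCEPT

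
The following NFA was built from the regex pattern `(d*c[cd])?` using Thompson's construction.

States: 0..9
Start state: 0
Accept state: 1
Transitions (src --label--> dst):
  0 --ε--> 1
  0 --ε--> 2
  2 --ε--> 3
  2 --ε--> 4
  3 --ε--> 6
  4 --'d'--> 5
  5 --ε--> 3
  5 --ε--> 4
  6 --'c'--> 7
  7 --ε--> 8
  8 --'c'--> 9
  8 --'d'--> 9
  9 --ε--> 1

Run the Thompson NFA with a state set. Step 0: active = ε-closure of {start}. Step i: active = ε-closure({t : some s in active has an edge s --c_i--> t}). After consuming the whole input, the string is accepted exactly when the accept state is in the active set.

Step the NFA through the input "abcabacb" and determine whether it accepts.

Answer: REJECT

Derivation:
start: ε-closure({0}) = {0,1,2,3,4,6}
'a' @ 1: {}  — state set empty
rest 'bcabacb' ignored (set empty)
final: {}; accept 1 not in set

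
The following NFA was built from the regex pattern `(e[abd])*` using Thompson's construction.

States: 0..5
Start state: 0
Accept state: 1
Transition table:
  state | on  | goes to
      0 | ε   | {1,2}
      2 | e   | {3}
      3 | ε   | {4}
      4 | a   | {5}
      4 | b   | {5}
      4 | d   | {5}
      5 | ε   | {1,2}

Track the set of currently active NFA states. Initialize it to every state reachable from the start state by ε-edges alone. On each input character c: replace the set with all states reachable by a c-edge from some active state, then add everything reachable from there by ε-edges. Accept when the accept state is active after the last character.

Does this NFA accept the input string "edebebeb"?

S₀ = ε-closure({0}) = {0,1,2}
'e' @ 1: {3,4}
'd' @ 2: {1,2,5}  (accept∈set)
'e' @ 3: {3,4}
'b' @ 4: {1,2,5}  (accept∈set)
'e' @ 5: {3,4}
'b' @ 6: {1,2,5}  (accept∈set)
'e' @ 7: {3,4}
'b' @ 8: {1,2,5}  (accept∈set)
final: {1,2,5}; accept 1 in set

Answer: ACCEPT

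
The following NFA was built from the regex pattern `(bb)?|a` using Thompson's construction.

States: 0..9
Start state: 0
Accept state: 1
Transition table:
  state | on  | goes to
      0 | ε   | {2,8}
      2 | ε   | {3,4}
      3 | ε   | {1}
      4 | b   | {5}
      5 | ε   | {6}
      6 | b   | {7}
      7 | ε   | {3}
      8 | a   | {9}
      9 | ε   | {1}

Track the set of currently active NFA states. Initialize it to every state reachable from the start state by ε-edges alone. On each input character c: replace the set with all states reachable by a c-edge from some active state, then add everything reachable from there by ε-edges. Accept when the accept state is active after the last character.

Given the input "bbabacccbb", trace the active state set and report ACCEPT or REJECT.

initial (ε-close {0}): {0,1,2,3,4,8}
'b' @ 1: {5,6}
'b' @ 2: {1,3,7}  ✓accept
'a' @ 3: {}  — state set empty
rest 'bacccbb' ignored (set empty)
end set {} — state 1 not in

Answer: REJECT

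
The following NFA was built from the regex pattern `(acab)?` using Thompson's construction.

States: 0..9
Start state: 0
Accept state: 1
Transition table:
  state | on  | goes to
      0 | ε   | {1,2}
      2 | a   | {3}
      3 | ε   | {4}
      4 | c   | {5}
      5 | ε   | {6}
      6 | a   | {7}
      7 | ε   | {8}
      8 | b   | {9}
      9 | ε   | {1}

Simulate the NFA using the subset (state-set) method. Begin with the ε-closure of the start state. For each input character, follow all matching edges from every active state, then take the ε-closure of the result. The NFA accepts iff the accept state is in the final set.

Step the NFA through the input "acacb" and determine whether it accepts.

start: ε-closure({0}) = {0,1,2}
'a' @ 1: {3,4}
'c' @ 2: {5,6}
'a' @ 3: {7,8}
'c' @ 4: {}  — dead — no transitions
rest 'b' ignored (set empty)
final: {}; accept 1 not in set

Answer: REJECT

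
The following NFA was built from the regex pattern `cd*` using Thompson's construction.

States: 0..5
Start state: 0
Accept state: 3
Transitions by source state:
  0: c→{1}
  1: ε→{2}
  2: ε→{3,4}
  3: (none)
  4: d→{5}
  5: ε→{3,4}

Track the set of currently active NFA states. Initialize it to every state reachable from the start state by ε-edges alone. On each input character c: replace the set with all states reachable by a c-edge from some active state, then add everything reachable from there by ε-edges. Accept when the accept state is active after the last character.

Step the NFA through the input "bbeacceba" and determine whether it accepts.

start: ε-closure({0}) = {0}
'b' @ 1: {}  — no active states
rest 'beacceba' ignored (set empty)
end set {} — state 3 not in

Answer: REJECT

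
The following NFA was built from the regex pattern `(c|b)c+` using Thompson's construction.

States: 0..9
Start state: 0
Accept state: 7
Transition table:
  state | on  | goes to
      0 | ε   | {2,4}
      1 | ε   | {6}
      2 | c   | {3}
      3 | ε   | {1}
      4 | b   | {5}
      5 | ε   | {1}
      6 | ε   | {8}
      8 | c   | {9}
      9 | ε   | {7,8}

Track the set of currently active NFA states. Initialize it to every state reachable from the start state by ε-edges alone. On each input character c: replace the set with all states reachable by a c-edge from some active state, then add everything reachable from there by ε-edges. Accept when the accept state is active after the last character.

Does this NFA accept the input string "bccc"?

initial (ε-close {0}): {0,2,4}
'b' @ 1: {1,5,6,8}
'c' @ 2: {7,8,9}  ✓accept
'c' @ 3: {7,8,9}  ✓accept
'c' @ 4: {7,8,9}  ✓accept
final: {7,8,9}; accept 7 in set

Answer: ACCEPT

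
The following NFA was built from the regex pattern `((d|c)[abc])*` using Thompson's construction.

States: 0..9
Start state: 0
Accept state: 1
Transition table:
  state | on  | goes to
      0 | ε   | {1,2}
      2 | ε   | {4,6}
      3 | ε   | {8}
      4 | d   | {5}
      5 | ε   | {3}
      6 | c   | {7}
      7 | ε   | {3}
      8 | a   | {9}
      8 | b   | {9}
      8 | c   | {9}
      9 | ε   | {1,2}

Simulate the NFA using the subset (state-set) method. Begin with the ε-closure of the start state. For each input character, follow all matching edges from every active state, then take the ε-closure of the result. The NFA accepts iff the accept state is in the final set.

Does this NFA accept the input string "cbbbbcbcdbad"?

S₀ = ε-closure({0}) = {0,1,2,4,6}
'c' @ 1: {3,7,8}
'b' @ 2: {1,2,4,6,9}  (accept∈set)
'b' @ 3: {}  — no active states
rest 'bbcbcdbad' ignored (set empty)
final: {}; accept 1 not in set

Answer: REJECT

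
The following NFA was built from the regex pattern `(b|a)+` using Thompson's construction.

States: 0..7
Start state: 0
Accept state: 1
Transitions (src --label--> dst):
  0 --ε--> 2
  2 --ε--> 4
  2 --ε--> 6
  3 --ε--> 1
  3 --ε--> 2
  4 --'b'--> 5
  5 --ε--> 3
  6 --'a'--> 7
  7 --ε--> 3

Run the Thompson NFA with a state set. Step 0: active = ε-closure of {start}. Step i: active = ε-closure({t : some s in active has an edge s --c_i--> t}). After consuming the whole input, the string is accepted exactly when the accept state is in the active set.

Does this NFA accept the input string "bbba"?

Answer: ACCEPT

Derivation:
start: ε-closure({0}) = {0,2,4,6}
'b' @ 1: {1,2,3,4,5,6}  [accepting]
'b' @ 2: {1,2,3,4,5,6}  [accepting]
'b' @ 3: {1,2,3,4,5,6}  [accepting]
'a' @ 4: {1,2,3,4,6,7}  [accepting]
end set {1,2,3,4,6,7} — state 1 in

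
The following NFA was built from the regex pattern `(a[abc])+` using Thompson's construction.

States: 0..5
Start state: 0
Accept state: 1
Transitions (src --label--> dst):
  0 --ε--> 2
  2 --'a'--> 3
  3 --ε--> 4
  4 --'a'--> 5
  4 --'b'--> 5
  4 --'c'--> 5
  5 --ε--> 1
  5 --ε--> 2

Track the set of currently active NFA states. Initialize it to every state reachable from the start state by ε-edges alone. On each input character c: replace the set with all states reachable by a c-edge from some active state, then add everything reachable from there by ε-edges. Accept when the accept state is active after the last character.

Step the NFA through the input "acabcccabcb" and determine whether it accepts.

start: ε-closure({0}) = {0,2}
'a' @ 1: {3,4}
'c' @ 2: {1,2,5}  (accept∈set)
'a' @ 3: {3,4}
'b' @ 4: {1,2,5}  (accept∈set)
'c' @ 5: {}  — dead — no transitions
rest 'ccabcb' ignored (set empty)
after full input: {}  (accept=1 not in)

Answer: REJECT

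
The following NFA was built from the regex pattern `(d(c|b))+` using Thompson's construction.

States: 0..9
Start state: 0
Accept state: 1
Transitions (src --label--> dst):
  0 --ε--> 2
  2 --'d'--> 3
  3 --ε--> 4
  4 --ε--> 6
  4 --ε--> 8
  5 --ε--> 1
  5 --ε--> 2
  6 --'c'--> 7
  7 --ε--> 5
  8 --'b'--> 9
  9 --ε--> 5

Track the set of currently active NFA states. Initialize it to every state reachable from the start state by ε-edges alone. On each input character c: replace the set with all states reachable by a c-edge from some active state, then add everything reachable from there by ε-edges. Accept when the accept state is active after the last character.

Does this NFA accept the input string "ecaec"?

initial (ε-close {0}): {0,2}
'e' @ 1: {}  — no active states
rest 'caec' ignored (set empty)
final: {}; accept 1 not in set

Answer: REJECT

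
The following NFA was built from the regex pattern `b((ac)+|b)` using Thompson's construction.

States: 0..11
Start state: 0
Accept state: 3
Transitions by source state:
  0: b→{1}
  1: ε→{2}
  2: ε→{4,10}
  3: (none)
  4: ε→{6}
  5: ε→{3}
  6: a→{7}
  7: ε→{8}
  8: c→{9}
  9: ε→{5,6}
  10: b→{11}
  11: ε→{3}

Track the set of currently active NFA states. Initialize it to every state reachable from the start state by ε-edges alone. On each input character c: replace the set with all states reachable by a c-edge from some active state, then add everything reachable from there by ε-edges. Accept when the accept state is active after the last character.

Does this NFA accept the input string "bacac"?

start: ε-closure({0}) = {0}
'b' @ 1: {1,2,4,6,10}
'a' @ 2: {7,8}
'c' @ 3: {3,5,6,9}  ✓accept
'a' @ 4: {7,8}
'c' @ 5: {3,5,6,9}  ✓accept
after full input: {3,5,6,9}  (accept=3 in)

Answer: ACCEPT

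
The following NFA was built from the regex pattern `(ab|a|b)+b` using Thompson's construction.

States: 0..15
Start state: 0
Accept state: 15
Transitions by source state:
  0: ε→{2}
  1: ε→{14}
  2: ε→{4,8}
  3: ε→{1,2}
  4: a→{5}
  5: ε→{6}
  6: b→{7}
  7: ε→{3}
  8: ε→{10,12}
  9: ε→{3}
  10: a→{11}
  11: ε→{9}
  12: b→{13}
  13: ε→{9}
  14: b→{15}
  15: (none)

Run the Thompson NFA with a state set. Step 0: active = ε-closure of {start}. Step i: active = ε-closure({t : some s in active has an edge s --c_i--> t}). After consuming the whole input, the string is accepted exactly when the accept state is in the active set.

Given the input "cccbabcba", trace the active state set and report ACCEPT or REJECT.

Answer: REJECT

Steps:
initial (ε-close {0}): {0,2,4,8,10,12}
'c' @ 1: {}  — state set empty
rest 'ccbabcba' ignored (set empty)
final: {}; accept 15 not in set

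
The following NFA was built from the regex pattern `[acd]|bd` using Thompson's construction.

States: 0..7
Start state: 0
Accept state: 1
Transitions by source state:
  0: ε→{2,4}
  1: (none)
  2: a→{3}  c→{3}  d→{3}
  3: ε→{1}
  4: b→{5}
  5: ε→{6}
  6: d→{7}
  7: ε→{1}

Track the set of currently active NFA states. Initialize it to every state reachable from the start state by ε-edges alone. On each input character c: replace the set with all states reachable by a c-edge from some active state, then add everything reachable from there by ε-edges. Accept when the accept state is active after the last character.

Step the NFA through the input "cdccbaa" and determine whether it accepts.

Answer: REJECT

Trace:
S₀ = ε-closure({0}) = {0,2,4}
'c' @ 1: {1,3}  [accepting]
'd' @ 2: {}  — no active states
rest 'ccbaa' ignored (set empty)
after full input: {}  (accept=1 not in)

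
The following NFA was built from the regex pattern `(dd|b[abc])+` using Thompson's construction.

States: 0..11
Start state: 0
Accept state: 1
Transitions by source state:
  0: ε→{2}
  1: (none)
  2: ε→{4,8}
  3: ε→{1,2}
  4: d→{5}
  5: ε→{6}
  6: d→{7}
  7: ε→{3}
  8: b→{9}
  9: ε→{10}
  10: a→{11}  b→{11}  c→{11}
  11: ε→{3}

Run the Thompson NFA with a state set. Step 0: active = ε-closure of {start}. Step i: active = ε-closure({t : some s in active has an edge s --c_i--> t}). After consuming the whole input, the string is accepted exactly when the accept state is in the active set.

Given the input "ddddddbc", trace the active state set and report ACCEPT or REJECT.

start: ε-closure({0}) = {0,2,4,8}
'd' @ 1: {5,6}
'd' @ 2: {1,2,3,4,7,8}  (accept∈set)
'd' @ 3: {5,6}
'd' @ 4: {1,2,3,4,7,8}  (accept∈set)
'd' @ 5: {5,6}
'd' @ 6: {1,2,3,4,7,8}  (accept∈set)
'b' @ 7: {9,10}
'c' @ 8: {1,2,3,4,8,11}  (accept∈set)
after full input: {1,2,3,4,8,11}  (accept=1 in)

Answer: ACCEPT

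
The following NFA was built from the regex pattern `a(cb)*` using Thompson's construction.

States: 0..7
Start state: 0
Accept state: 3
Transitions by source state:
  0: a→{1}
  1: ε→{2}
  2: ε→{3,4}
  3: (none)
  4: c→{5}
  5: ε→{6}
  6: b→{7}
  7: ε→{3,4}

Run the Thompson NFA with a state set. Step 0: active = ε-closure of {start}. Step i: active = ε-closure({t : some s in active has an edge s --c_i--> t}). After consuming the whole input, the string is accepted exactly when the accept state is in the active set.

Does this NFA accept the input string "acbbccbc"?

Answer: REJECT

Steps:
S₀ = ε-closure({0}) = {0}
'a' @ 1: {1,2,3,4}  (accept∈set)
'c' @ 2: {5,6}
'b' @ 3: {3,4,7}  (accept∈set)
'b' @ 4: {}  — state set empty
rest 'ccbc' ignored (set empty)
end set {} — state 3 not in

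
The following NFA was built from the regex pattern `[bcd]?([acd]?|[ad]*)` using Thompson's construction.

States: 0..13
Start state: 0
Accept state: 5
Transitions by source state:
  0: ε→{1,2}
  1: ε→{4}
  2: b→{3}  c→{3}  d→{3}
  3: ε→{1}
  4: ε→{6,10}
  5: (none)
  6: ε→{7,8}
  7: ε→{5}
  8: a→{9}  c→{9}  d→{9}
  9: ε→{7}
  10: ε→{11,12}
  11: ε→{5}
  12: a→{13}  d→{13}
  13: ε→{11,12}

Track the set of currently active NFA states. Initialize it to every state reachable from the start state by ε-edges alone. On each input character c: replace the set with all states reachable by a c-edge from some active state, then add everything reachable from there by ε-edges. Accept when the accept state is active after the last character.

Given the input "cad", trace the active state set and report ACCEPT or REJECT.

Answer: ACCEPT

Steps:
S₀ = ε-closure({0}) = {0,1,2,4,5,6,7,8,10,11,12}
'c' @ 1: {1,3,4,5,6,7,8,9,10,11,12}  (accept∈set)
'a' @ 2: {5,7,9,11,12,13}  (accept∈set)
'd' @ 3: {5,11,12,13}  (accept∈set)
after full input: {5,11,12,13}  (accept=5 in)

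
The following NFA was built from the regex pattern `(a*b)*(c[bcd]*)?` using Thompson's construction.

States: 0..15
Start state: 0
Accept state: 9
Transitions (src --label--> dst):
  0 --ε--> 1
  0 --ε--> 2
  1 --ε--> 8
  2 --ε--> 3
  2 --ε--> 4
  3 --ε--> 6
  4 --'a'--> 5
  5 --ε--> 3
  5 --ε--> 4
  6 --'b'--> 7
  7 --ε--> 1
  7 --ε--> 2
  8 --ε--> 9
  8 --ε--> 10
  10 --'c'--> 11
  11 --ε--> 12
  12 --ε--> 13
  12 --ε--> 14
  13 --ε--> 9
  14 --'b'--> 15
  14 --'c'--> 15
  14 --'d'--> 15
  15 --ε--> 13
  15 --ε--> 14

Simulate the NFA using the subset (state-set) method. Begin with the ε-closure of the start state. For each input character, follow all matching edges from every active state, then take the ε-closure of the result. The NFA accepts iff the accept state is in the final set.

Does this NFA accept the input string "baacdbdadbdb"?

Answer: REJECT

Steps:
start: ε-closure({0}) = {0,1,2,3,4,6,8,9,10}
'b' @ 1: {1,2,3,4,6,7,8,9,10}  ✓accept
'a' @ 2: {3,4,5,6}
'a' @ 3: {3,4,5,6}
'c' @ 4: {}  — dead — no transitions
rest 'dbdadbdb' ignored (set empty)
end set {} — state 9 not in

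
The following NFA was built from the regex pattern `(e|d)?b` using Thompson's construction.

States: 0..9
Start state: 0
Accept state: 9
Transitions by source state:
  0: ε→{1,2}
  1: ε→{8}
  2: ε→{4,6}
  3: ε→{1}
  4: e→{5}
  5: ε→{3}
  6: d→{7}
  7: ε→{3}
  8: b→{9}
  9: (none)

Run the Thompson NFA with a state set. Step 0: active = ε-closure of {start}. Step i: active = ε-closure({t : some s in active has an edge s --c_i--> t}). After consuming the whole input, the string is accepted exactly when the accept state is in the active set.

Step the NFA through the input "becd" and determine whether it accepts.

start: ε-closure({0}) = {0,1,2,4,6,8}
'b' @ 1: {9}  [accepting]
'e' @ 2: {}  — state set empty
rest 'cd' ignored (set empty)
after full input: {}  (accept=9 not in)

Answer: REJECT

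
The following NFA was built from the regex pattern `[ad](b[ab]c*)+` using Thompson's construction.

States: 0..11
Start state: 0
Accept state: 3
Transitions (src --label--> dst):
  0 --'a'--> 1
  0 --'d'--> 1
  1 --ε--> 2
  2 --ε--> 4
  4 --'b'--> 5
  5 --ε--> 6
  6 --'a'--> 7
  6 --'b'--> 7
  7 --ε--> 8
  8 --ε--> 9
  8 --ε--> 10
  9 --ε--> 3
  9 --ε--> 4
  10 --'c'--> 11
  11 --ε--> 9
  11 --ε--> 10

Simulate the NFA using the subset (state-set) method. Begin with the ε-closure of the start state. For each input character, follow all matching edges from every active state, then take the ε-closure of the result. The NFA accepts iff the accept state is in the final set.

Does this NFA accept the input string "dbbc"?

Answer: ACCEPT

Trace:
initial (ε-close {0}): {0}
'd' @ 1: {1,2,4}
'b' @ 2: {5,6}
'b' @ 3: {3,4,7,8,9,10}  [accepting]
'c' @ 4: {3,4,9,10,11}  [accepting]
final: {3,4,9,10,11}; accept 3 in set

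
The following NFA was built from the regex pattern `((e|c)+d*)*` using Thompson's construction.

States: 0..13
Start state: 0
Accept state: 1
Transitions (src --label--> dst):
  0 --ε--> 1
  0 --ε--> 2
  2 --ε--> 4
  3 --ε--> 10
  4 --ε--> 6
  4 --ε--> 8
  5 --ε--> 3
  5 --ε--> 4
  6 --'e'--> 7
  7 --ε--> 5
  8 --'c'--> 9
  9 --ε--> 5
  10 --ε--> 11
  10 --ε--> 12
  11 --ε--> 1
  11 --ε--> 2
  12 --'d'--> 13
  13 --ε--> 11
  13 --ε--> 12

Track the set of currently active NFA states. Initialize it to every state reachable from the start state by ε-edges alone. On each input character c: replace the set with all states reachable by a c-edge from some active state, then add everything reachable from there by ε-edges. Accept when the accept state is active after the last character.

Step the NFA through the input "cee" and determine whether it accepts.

Answer: ACCEPT

Trace:
initial (ε-close {0}): {0,1,2,4,6,8}
'c' @ 1: {1,2,3,4,5,6,8,9,10,11,12}  ✓accept
'e' @ 2: {1,2,3,4,5,6,7,8,10,11,12}  ✓accept
'e' @ 3: {1,2,3,4,5,6,7,8,10,11,12}  ✓accept
end set {1,2,3,4,5,6,7,8,10,11,12} — state 1 in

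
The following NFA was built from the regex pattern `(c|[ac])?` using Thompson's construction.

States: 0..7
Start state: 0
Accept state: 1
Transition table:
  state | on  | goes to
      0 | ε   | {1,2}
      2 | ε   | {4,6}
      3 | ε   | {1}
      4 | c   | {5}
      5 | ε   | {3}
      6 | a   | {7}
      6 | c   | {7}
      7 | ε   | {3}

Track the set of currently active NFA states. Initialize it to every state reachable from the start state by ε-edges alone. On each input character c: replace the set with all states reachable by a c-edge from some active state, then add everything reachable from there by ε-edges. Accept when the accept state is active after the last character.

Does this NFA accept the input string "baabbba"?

initial (ε-close {0}): {0,1,2,4,6}
'b' @ 1: {}  — no active states
rest 'aabbba' ignored (set empty)
after full input: {}  (accept=1 not in)

Answer: REJECT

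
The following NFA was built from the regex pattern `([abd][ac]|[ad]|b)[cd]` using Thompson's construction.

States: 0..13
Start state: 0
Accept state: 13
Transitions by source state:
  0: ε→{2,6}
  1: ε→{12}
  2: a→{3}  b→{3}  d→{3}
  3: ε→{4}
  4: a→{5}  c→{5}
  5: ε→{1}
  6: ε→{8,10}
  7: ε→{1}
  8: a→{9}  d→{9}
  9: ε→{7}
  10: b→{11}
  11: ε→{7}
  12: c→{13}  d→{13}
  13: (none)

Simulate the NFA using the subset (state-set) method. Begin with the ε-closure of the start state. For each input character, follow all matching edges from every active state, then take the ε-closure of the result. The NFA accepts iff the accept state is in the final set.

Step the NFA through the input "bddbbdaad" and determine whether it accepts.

start: ε-closure({0}) = {0,2,6,8,10}
'b' @ 1: {1,3,4,7,11,12}
'd' @ 2: {13}  (accept∈set)
'd' @ 3: {}  — dead — no transitions
rest 'bbdaad' ignored (set empty)
after full input: {}  (accept=13 not in)

Answer: REJECT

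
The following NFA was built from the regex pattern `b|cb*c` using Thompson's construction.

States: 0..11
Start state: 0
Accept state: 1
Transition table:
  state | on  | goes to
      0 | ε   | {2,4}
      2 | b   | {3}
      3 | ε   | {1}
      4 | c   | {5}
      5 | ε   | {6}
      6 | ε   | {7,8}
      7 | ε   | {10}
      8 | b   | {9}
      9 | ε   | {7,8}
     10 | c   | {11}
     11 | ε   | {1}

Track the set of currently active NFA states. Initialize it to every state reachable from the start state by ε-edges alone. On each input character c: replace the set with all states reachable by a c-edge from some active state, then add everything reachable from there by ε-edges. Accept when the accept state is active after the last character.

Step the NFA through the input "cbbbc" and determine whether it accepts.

Answer: ACCEPT

Derivation:
S₀ = ε-closure({0}) = {0,2,4}
'c' @ 1: {5,6,7,8,10}
'b' @ 2: {7,8,9,10}
'b' @ 3: {7,8,9,10}
'b' @ 4: {7,8,9,10}
'c' @ 5: {1,11}  ✓accept
after full input: {1,11}  (accept=1 in)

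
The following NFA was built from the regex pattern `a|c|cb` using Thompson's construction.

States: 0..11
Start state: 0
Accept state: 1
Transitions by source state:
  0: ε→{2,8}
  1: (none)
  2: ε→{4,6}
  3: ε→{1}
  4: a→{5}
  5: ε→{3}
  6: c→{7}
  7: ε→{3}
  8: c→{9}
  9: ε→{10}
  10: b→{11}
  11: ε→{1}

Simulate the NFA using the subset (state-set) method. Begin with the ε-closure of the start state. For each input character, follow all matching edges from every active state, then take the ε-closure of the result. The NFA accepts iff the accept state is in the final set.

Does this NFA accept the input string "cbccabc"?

Answer: REJECT

Steps:
S₀ = ε-closure({0}) = {0,2,4,6,8}
'c' @ 1: {1,3,7,9,10}  ✓accept
'b' @ 2: {1,11}  ✓accept
'c' @ 3: {}  — no active states
rest 'cabc' ignored (set empty)
end set {} — state 1 not in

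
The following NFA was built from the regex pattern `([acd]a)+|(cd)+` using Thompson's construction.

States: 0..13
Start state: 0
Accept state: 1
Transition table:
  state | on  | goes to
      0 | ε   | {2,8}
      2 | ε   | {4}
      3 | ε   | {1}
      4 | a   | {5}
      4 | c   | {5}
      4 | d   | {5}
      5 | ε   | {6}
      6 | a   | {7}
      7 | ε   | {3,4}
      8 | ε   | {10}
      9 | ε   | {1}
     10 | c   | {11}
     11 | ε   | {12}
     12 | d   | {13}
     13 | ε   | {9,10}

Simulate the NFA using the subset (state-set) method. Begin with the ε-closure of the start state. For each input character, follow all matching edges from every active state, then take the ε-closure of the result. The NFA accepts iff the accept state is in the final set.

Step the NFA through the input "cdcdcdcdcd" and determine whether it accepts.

Answer: ACCEPT

Derivation:
S₀ = ε-closure({0}) = {0,2,4,8,10}
'c' @ 1: {5,6,11,12}
'd' @ 2: {1,9,10,13}  ✓accept
'c' @ 3: {11,12}
'd' @ 4: {1,9,10,13}  ✓accept
'c' @ 5: {11,12}
'd' @ 6: {1,9,10,13}  ✓accept
'c' @ 7: {11,12}
'd' @ 8: {1,9,10,13}  ✓accept
'c' @ 9: {11,12}
'd' @ 10: {1,9,10,13}  ✓accept
after full input: {1,9,10,13}  (accept=1 in)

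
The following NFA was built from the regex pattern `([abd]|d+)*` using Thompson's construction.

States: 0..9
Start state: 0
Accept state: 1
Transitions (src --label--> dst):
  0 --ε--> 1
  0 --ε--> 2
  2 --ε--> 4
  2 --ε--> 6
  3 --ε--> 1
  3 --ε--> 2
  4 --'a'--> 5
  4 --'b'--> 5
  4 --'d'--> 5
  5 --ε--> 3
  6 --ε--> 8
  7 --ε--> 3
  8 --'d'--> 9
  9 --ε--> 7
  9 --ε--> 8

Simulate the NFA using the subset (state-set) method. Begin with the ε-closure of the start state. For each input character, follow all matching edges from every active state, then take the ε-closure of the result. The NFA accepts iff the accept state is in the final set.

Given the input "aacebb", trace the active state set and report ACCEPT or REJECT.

Answer: REJECT

Steps:
S₀ = ε-closure({0}) = {0,1,2,4,6,8}
'a' @ 1: {1,2,3,4,5,6,8}  [accepting]
'a' @ 2: {1,2,3,4,5,6,8}  [accepting]
'c' @ 3: {}  — dead — no transitions
rest 'ebb' ignored (set empty)
final: {}; accept 1 not in set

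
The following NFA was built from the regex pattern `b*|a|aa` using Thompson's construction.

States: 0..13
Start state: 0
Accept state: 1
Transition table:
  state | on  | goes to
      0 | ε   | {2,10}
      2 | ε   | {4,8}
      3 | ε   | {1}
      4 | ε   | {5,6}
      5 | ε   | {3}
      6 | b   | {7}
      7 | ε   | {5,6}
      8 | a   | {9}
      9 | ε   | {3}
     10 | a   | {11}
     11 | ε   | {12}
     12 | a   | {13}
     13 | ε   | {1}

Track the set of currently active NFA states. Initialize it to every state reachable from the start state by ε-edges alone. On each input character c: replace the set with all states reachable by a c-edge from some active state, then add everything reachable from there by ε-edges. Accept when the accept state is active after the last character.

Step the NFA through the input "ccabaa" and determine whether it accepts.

start: ε-closure({0}) = {0,1,2,3,4,5,6,8,10}
'c' @ 1: {}  — dead — no transitions
rest 'cabaa' ignored (set empty)
after full input: {}  (accept=1 not in)

Answer: REJECT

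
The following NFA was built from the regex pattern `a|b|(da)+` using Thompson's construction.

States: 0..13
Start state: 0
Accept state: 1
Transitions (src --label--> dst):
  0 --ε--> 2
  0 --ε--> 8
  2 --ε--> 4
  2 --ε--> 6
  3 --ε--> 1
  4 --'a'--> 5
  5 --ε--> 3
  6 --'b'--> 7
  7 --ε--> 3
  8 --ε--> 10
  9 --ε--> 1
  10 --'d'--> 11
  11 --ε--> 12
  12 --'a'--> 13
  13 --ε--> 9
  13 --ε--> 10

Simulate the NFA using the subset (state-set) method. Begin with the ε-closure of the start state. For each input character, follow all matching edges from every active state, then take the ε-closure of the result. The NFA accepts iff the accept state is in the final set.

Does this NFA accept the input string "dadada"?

Answer: ACCEPT

Steps:
S₀ = ε-closure({0}) = {0,2,4,6,8,10}
'd' @ 1: {11,12}
'a' @ 2: {1,9,10,13}  (accept∈set)
'd' @ 3: {11,12}
'a' @ 4: {1,9,10,13}  (accept∈set)
'd' @ 5: {11,12}
'a' @ 6: {1,9,10,13}  (accept∈set)
end set {1,9,10,13} — state 1 in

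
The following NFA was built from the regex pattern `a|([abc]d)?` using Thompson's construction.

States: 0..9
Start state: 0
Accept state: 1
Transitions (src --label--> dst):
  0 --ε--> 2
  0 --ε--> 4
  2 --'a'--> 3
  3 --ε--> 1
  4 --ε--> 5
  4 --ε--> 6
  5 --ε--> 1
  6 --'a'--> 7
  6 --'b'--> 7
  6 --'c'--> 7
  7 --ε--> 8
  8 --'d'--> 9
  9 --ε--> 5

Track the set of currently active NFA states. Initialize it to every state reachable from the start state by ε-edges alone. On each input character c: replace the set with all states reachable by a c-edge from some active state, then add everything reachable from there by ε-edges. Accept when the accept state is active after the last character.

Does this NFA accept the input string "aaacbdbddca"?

start: ε-closure({0}) = {0,1,2,4,5,6}
'a' @ 1: {1,3,7,8}  (accept∈set)
'a' @ 2: {}  — state set empty
rest 'acbdbddca' ignored (set empty)
final: {}; accept 1 not in set

Answer: REJECT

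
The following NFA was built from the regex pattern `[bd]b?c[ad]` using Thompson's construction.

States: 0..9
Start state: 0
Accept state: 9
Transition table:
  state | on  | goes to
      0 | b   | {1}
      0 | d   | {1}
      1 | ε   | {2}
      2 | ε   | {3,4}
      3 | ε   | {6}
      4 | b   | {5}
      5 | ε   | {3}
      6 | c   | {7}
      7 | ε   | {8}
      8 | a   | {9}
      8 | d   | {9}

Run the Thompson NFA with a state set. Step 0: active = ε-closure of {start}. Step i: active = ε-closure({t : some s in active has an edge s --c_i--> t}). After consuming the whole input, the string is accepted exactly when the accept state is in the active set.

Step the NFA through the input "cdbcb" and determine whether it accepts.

S₀ = ε-closure({0}) = {0}
'c' @ 1: {}  — dead — no transitions
rest 'dbcb' ignored (set empty)
end set {} — state 9 not in

Answer: REJECT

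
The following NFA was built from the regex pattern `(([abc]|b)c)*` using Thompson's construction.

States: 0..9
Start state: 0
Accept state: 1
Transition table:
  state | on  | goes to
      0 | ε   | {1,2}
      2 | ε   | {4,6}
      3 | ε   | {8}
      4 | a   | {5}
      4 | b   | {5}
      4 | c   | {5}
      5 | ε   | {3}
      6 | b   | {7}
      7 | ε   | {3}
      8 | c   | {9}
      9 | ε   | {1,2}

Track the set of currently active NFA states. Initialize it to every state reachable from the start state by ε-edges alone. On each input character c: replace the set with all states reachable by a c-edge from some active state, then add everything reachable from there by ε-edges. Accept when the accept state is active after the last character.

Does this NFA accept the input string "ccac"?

S₀ = ε-closure({0}) = {0,1,2,4,6}
'c' @ 1: {3,5,8}
'c' @ 2: {1,2,4,6,9}  [accepting]
'a' @ 3: {3,5,8}
'c' @ 4: {1,2,4,6,9}  [accepting]
end set {1,2,4,6,9} — state 1 in

Answer: ACCEPT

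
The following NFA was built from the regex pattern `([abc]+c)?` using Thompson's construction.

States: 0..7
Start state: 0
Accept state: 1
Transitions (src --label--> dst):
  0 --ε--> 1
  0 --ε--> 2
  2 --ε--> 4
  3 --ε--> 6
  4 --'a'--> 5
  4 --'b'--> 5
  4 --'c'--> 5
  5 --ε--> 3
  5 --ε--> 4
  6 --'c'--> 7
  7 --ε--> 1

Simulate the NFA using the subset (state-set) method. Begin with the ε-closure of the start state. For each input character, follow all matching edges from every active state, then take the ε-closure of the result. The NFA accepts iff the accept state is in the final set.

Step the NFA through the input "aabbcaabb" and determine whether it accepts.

Answer: REJECT

Steps:
initial (ε-close {0}): {0,1,2,4}
'a' @ 1: {3,4,5,6}
'a' @ 2: {3,4,5,6}
'b' @ 3: {3,4,5,6}
'b' @ 4: {3,4,5,6}
'c' @ 5: {1,3,4,5,6,7}  (accept∈set)
'a' @ 6: {3,4,5,6}
'a' @ 7: {3,4,5,6}
'b' @ 8: {3,4,5,6}
'b' @ 9: {3,4,5,6}
end set {3,4,5,6} — state 1 not in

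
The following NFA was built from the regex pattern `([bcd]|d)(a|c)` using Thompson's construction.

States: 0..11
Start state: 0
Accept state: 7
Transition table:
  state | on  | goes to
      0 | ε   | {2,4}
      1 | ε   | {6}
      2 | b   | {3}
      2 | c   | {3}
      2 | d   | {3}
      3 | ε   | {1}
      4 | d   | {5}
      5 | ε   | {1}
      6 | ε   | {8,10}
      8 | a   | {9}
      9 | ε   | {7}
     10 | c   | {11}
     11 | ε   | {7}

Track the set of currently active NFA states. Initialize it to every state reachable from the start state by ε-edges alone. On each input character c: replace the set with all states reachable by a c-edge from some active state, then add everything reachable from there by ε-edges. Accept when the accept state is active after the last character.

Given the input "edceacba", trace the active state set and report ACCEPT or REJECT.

S₀ = ε-closure({0}) = {0,2,4}
'e' @ 1: {}  — state set empty
rest 'dceacba' ignored (set empty)
end set {} — state 7 not in

Answer: REJECT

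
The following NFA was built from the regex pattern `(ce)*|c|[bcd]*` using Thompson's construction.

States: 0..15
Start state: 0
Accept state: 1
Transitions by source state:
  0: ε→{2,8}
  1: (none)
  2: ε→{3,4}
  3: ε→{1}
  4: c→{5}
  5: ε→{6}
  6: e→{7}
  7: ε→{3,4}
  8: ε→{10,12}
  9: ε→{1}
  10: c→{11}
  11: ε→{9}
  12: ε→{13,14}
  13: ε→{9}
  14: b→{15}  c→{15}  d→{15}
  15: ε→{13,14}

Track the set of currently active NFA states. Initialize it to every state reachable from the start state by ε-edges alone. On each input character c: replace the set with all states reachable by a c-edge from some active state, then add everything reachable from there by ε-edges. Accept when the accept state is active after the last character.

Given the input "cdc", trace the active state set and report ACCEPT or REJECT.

initial (ε-close {0}): {0,1,2,3,4,8,9,10,12,13,14}
'c' @ 1: {1,5,6,9,11,13,14,15}  [accepting]
'd' @ 2: {1,9,13,14,15}  [accepting]
'c' @ 3: {1,9,13,14,15}  [accepting]
after full input: {1,9,13,14,15}  (accept=1 in)

Answer: ACCEPT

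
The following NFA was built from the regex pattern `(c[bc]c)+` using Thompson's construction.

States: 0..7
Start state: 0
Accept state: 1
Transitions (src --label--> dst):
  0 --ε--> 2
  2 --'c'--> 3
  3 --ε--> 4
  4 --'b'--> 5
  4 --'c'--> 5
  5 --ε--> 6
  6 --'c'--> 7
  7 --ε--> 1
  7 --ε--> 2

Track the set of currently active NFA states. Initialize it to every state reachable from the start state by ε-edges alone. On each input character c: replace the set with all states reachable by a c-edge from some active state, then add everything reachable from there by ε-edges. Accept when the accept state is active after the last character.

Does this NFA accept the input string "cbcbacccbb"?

initial (ε-close {0}): {0,2}
'c' @ 1: {3,4}
'b' @ 2: {5,6}
'c' @ 3: {1,2,7}  (accept∈set)
'b' @ 4: {}  — no active states
rest 'acccbb' ignored (set empty)
final: {}; accept 1 not in set

Answer: REJECT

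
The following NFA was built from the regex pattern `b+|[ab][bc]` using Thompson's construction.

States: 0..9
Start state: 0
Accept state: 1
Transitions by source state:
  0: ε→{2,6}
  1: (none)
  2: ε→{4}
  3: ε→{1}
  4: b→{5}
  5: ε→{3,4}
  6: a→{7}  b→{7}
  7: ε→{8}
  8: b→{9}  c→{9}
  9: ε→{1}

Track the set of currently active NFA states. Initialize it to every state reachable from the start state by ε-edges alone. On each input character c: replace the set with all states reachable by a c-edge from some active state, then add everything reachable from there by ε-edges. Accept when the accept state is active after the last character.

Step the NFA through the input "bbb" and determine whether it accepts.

initial (ε-close {0}): {0,2,4,6}
'b' @ 1: {1,3,4,5,7,8}  [accepting]
'b' @ 2: {1,3,4,5,9}  [accepting]
'b' @ 3: {1,3,4,5}  [accepting]
end set {1,3,4,5} — state 1 in

Answer: ACCEPT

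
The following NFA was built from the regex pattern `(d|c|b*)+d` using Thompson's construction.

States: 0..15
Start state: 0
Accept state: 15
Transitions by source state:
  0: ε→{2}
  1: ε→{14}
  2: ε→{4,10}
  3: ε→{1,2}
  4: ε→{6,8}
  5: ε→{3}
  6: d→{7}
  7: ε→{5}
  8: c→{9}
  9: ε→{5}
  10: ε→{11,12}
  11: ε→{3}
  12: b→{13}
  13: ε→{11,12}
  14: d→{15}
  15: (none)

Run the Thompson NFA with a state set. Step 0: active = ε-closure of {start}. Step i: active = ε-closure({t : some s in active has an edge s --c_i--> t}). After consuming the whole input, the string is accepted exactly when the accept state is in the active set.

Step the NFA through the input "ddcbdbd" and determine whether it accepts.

Answer: ACCEPT

Derivation:
initial (ε-close {0}): {0,1,2,3,4,6,8,10,11,12,14}
'd' @ 1: {1,2,3,4,5,6,7,8,10,11,12,14,15}  (accept∈set)
'd' @ 2: {1,2,3,4,5,6,7,8,10,11,12,14,15}  (accept∈set)
'c' @ 3: {1,2,3,4,5,6,8,9,10,11,12,14}
'b' @ 4: {1,2,3,4,6,8,10,11,12,13,14}
'd' @ 5: {1,2,3,4,5,6,7,8,10,11,12,14,15}  (accept∈set)
'b' @ 6: {1,2,3,4,6,8,10,11,12,13,14}
'd' @ 7: {1,2,3,4,5,6,7,8,10,11,12,14,15}  (accept∈set)
after full input: {1,2,3,4,5,6,7,8,10,11,12,14,15}  (accept=15 in)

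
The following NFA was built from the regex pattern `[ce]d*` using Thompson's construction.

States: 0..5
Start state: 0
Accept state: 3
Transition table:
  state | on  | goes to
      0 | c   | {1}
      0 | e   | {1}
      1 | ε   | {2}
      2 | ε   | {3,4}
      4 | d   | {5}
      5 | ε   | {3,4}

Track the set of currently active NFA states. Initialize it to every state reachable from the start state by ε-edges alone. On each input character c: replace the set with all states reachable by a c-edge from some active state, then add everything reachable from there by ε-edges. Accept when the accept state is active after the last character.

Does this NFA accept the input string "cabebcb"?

Answer: REJECT

Steps:
S₀ = ε-closure({0}) = {0}
'c' @ 1: {1,2,3,4}  ✓accept
'a' @ 2: {}  — dead — no transitions
rest 'bebcb' ignored (set empty)
after full input: {}  (accept=3 not in)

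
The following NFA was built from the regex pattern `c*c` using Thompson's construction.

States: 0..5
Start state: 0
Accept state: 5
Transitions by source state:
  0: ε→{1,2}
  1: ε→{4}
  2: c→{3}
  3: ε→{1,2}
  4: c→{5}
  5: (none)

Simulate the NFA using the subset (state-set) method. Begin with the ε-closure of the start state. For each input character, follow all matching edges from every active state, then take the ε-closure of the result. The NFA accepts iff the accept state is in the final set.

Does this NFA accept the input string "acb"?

initial (ε-close {0}): {0,1,2,4}
'a' @ 1: {}  — state set empty
rest 'cb' ignored (set empty)
final: {}; accept 5 not in set

Answer: REJECT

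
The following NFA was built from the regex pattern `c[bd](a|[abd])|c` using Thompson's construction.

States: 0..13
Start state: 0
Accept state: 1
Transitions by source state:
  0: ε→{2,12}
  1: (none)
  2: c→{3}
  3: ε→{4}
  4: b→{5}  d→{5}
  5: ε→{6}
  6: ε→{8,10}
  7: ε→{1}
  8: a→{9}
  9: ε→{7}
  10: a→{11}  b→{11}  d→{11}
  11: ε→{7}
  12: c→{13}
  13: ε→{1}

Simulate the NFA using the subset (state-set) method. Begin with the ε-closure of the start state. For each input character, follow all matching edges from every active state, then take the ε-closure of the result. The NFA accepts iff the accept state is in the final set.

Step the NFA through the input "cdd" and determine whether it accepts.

Answer: ACCEPT

Steps:
start: ε-closure({0}) = {0,2,12}
'c' @ 1: {1,3,4,13}  ✓accept
'd' @ 2: {5,6,8,10}
'd' @ 3: {1,7,11}  ✓accept
final: {1,7,11}; accept 1 in set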